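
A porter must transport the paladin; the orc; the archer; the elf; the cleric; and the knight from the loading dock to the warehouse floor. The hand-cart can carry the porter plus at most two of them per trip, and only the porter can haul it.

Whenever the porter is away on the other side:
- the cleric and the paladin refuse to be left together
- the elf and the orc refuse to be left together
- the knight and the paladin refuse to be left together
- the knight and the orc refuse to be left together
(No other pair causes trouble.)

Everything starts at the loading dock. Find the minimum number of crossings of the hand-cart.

7

Counting alone: the porter can take at most 2 across per trip to the warehouse floor, so moving all 6 needs at least 3 loaded trips out, with a return between consecutive ones — at least 5 crossings.
The safety rule pushes this higher. Following every safe sequence of crossings, the most of the 6 that can be at the warehouse floor as the hand-cart arrives there on crossing 5 is 5 — never all 6.
So no plan with fewer than 7 crossings exists, and this one achieves 7:
1. Porter goes to the warehouse floor with the orc and the paladin.
2. Porter goes back to the loading dock alone.
3. Porter goes to the warehouse floor with the archer and the elf.
4. Porter goes back to the loading dock with the orc.
5. Porter goes to the warehouse floor with the cleric and the knight.
6. Porter goes back to the loading dock with the paladin.
7. Porter goes to the warehouse floor with the orc and the paladin.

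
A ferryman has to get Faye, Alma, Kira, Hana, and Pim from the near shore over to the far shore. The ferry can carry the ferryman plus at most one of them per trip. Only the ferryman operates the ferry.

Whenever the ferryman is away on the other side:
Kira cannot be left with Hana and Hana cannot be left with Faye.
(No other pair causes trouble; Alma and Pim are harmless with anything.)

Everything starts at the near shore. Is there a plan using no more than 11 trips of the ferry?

Yes

Yes — this plan uses 11 crossings (≤ 11):
1. Ferryman goes to the far shore with Hana.
2. Ferryman goes back to the near shore alone.
3. Ferryman goes to the far shore with Faye.
4. Ferryman goes back to the near shore with Hana.
5. Ferryman goes to the far shore with Kira.
6. Ferryman goes back to the near shore alone.
7. Ferryman goes to the far shore with Alma.
8. Ferryman goes back to the near shore alone.
9. Ferryman goes to the far shore with Pim.
10. Ferryman goes back to the near shore alone.
11. Ferryman goes to the far shore with Hana.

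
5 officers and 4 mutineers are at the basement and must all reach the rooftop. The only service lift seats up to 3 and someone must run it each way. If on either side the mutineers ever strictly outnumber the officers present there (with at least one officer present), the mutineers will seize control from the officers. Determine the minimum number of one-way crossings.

Counting alone: each trip to the rooftop takes at most 3 across and each return brings at least 1 back, so after t trips out (and t−1 returns) at most 3t − (t−1) of the 9 are across; that first reaches 9 at t = 4, so at least 7 crossings are needed.
The plan below uses exactly 7 crossings, so it is optimal:
1. 3 mutineers → the rooftop.  (the basement: 5O 1M; the rooftop: 0O 3M)
2. 1 mutineer ← the basement.  (the basement: 5O 2M; the rooftop: 0O 2M)
3. 3 officers → the rooftop.  (the basement: 2O 2M; the rooftop: 3O 2M)
4. 1 officer ← the basement.  (the basement: 3O 2M; the rooftop: 2O 2M)
5. 2 officers and 1 mutineer → the rooftop.  (the basement: 1O 1M; the rooftop: 4O 3M)
6. 1 officer ← the basement.  (the basement: 2O 1M; the rooftop: 3O 3M)
7. 2 officers and 1 mutineer → the rooftop.  (the basement: 0O 0M; the rooftop: 5O 4M)

7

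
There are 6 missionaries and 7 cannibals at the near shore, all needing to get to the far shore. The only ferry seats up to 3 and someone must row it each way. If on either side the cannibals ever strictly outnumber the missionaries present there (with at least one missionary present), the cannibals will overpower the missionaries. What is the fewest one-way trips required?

The cannibals already outnumber the missionaries at the near shore before anyone moves, so the starting position itself is disallowed.

impossible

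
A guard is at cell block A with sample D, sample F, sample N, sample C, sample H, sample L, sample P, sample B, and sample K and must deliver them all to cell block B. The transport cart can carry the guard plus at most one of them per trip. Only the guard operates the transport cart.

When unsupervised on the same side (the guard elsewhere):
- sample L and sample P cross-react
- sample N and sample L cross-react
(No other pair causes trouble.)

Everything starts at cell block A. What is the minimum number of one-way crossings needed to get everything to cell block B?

19

Counting alone: the guard can take at most 1 across per trip to cell block B, so moving all 9 needs at least 9 loaded trips out, with a return between consecutive ones — at least 17 crossings.
The safety rule pushes this higher. Following every safe sequence of crossings, the most of the 9 that can be at cell block B as the transport cart arrives there on crossing 17 is 8 — never all 9.
So no plan with fewer than 19 crossings exists, and this one achieves 19:
1. Guard goes to cell block B with sample L.
2. Guard goes back to cell block A alone.
3. Guard goes to cell block B with sample D.
4. Guard goes back to cell block A alone.
5. Guard goes to cell block B with sample F.
6. Guard goes back to cell block A alone.
7. Guard goes to cell block B with sample N.
8. Guard goes back to cell block A with sample L.
9. Guard goes to cell block B with sample P.
10. Guard goes back to cell block A alone.
11. Guard goes to cell block B with sample C.
12. Guard goes back to cell block A alone.
13. Guard goes to cell block B with sample H.
14. Guard goes back to cell block A alone.
15. Guard goes to cell block B with sample B.
16. Guard goes back to cell block A alone.
17. Guard goes to cell block B with sample K.
18. Guard goes back to cell block A alone.
19. Guard goes to cell block B with sample L.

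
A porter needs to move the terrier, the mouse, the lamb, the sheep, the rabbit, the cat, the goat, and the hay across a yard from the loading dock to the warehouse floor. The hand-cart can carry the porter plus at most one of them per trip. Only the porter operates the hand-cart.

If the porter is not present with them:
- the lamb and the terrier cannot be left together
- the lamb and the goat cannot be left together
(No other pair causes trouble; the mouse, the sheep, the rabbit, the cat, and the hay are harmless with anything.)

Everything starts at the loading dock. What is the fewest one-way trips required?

17

Counting alone: the porter can take at most 1 across per trip to the warehouse floor, so moving all 8 needs at least 8 loaded trips out, with a return between consecutive ones — at least 15 crossings.
The safety rule pushes this higher. Following every safe sequence of crossings, the most of the 8 that can be at the warehouse floor as the hand-cart arrives there on crossing 15 is 7 — never all 8.
So no plan with fewer than 17 crossings exists, and this one achieves 17:
1. Porter goes to the warehouse floor with the lamb.  [the loading dock: the cat, the goat, the hay, the mouse, the rabbit, the sheep, the terrier | the warehouse floor: the lamb]
2. Porter goes back to the loading dock alone.  [the loading dock: the cat, the goat, the hay, the mouse, the rabbit, the sheep, the terrier | the warehouse floor: the lamb]
3. Porter goes to the warehouse floor with the terrier.  [the loading dock: the cat, the goat, the hay, the mouse, the rabbit, the sheep | the warehouse floor: the lamb, the terrier]
4. Porter goes back to the loading dock with the lamb.  [the loading dock: the cat, the goat, the hay, the lamb, the mouse, the rabbit, the sheep | the warehouse floor: the terrier]
5. Porter goes to the warehouse floor with the goat.  [the loading dock: the cat, the hay, the lamb, the mouse, the rabbit, the sheep | the warehouse floor: the goat, the terrier]
6. Porter goes back to the loading dock alone.  [the loading dock: the cat, the hay, the lamb, the mouse, the rabbit, the sheep | the warehouse floor: the goat, the terrier]
7. Porter goes to the warehouse floor with the mouse.  [the loading dock: the cat, the hay, the lamb, the rabbit, the sheep | the warehouse floor: the goat, the mouse, the terrier]
8. Porter goes back to the loading dock alone.  [the loading dock: the cat, the hay, the lamb, the rabbit, the sheep | the warehouse floor: the goat, the mouse, the terrier]
9. Porter goes to the warehouse floor with the sheep.  [the loading dock: the cat, the hay, the lamb, the rabbit | the warehouse floor: the goat, the mouse, the sheep, the terrier]
10. Porter goes back to the loading dock alone.  [the loading dock: the cat, the hay, the lamb, the rabbit | the warehouse floor: the goat, the mouse, the sheep, the terrier]
11. Porter goes to the warehouse floor with the rabbit.  [the loading dock: the cat, the hay, the lamb | the warehouse floor: the goat, the mouse, the rabbit, the sheep, the terrier]
12. Porter goes back to the loading dock alone.  [the loading dock: the cat, the hay, the lamb | the warehouse floor: the goat, the mouse, the rabbit, the sheep, the terrier]
13. Porter goes to the warehouse floor with the cat.  [the loading dock: the hay, the lamb | the warehouse floor: the cat, the goat, the mouse, the rabbit, the sheep, the terrier]
14. Porter goes back to the loading dock alone.  [the loading dock: the hay, the lamb | the warehouse floor: the cat, the goat, the mouse, the rabbit, the sheep, the terrier]
15. Porter goes to the warehouse floor with the hay.  [the loading dock: the lamb | the warehouse floor: the cat, the goat, the hay, the mouse, the rabbit, the sheep, the terrier]
16. Porter goes back to the loading dock alone.  [the loading dock: the lamb | the warehouse floor: the cat, the goat, the hay, the mouse, the rabbit, the sheep, the terrier]
17. Porter goes to the warehouse floor with the lamb.  [the loading dock: — | the warehouse floor: the cat, the goat, the hay, the lamb, the mouse, the rabbit, the sheep, the terrier]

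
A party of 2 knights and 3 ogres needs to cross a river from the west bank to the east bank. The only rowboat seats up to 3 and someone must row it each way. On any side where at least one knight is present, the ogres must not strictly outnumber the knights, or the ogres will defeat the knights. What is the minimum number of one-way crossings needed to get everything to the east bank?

The ogres already outnumber the knights at the west bank before anyone moves, so the starting position itself is disallowed.

impossible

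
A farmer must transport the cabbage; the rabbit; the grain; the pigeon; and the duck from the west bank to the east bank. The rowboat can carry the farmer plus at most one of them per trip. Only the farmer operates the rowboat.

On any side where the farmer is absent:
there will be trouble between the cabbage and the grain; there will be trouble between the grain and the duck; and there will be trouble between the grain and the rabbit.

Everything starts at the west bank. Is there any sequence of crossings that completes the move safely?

No

Following every safe sequence of crossings from the start, the most of the 5 that can be at the east bank as the rowboat arrives there on crossings 1, 3, 5 is 1, 2, 3 respectively; the best ever achieved is 3 of 5.
From crossing 7 on, no configuration arises that was not already reachable earlier: only 18 distinct safe configurations (who is on which side, and where the rowboat is) can ever be reached, none of them has everyone across, and every continuation just revisits them. So no valid plan exists.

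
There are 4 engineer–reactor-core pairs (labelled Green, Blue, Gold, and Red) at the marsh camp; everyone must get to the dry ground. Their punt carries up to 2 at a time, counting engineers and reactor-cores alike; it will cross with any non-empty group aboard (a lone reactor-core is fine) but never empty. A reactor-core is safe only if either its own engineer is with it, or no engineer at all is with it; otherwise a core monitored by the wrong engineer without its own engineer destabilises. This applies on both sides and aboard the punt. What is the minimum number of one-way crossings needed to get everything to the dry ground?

Following every safe sequence of crossings from the start, the most of the 8 that can be at the dry ground as the punt arrives there on crossings 1, 3, 5 is 2, 3, 4 respectively; the best ever achieved is 4 of 8.
From crossing 7 on, no configuration arises that was not already reachable earlier: only 44 distinct safe configurations (who is on which side, and where the punt is) can ever be reached, none of them has everyone across, and every continuation just revisits them. So no valid plan exists.

impossible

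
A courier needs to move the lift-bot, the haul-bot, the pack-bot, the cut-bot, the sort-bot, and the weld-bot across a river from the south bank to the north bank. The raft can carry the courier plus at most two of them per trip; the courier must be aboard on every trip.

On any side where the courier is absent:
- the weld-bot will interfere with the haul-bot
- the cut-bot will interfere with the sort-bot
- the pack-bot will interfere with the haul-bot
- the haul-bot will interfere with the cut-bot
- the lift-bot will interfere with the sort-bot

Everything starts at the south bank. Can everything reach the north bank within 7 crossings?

Yes — this plan uses 7 crossings (≤ 7):
1. Courier goes to the north bank with the haul-bot and the sort-bot.
2. Courier goes back to the south bank alone.
3. Courier goes to the north bank with the lift-bot and the pack-bot.
4. Courier goes back to the south bank with the haul-bot and the sort-bot.
5. Courier goes to the north bank with the cut-bot and the weld-bot.
6. Courier goes back to the south bank alone.
7. Courier goes to the north bank with the haul-bot and the sort-bot.

Yes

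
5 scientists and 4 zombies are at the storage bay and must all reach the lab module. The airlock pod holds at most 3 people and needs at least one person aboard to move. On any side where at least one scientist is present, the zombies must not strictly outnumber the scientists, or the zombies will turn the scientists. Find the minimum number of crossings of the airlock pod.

Counting alone: each trip to the lab module takes at most 3 across and each return brings at least 1 back, so after t trips out (and t−1 returns) at most 3t − (t−1) of the 9 are across; that first reaches 9 at t = 4, so at least 7 crossings are needed.
The plan below uses exactly 7 crossings, so it is optimal:
1. 3 zombies → the lab module.  (the storage bay: 5S 1Z; the lab module: 0S 3Z)
2. 1 zombie ← the storage bay.  (the storage bay: 5S 2Z; the lab module: 0S 2Z)
3. 3 scientists → the lab module.  (the storage bay: 2S 2Z; the lab module: 3S 2Z)
4. 1 scientist ← the storage bay.  (the storage bay: 3S 2Z; the lab module: 2S 2Z)
5. 2 scientists and 1 zombie → the lab module.  (the storage bay: 1S 1Z; the lab module: 4S 3Z)
6. 1 scientist ← the storage bay.  (the storage bay: 2S 1Z; the lab module: 3S 3Z)
7. 2 scientists and 1 zombie → the lab module.  (the storage bay: 0S 0Z; the lab module: 5S 4Z)

7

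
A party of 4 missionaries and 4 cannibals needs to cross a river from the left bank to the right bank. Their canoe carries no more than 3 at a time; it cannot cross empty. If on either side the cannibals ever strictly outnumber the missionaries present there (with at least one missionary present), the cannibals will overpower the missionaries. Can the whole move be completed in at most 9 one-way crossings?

Yes — this plan uses 9 crossings (≤ 9):
1. 2 cannibals → the right bank.  (the left bank: 4M 2C; the right bank: 0M 2C)
2. 1 cannibal ← the left bank.  (the left bank: 4M 3C; the right bank: 0M 1C)
3. 3 cannibals → the right bank.  (the left bank: 4M 0C; the right bank: 0M 4C)
4. 1 cannibal ← the left bank.  (the left bank: 4M 1C; the right bank: 0M 3C)
5. 3 missionaries → the right bank.  (the left bank: 1M 1C; the right bank: 3M 3C)
6. 1 missionary and 1 cannibal ← the left bank.  (the left bank: 2M 2C; the right bank: 2M 2C)
7. 2 missionaries → the right bank.  (the left bank: 0M 2C; the right bank: 4M 2C)
8. 1 cannibal ← the left bank.  (the left bank: 0M 3C; the right bank: 4M 1C)
9. 3 cannibals → the right bank.  (the left bank: 0M 0C; the right bank: 4M 4C)

Yes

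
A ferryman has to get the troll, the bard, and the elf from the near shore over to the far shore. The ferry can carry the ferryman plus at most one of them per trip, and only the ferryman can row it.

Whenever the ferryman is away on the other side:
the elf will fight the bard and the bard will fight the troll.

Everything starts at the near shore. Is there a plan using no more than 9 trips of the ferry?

Yes — this plan uses 7 crossings (≤ 9):
1. Ferryman goes to the far shore with the bard.
2. Ferryman goes back to the near shore alone.
3. Ferryman goes to the far shore with the troll.
4. Ferryman goes back to the near shore with the bard.
5. Ferryman goes to the far shore with the elf.
6. Ferryman goes back to the near shore alone.
7. Ferryman goes to the far shore with the bard.

Yes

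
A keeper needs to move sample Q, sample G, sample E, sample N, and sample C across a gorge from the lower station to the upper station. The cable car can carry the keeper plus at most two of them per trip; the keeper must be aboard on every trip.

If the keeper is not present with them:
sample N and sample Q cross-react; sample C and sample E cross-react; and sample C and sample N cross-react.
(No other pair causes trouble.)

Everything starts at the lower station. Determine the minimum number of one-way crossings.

Counting alone: the keeper can take at most 2 across per trip to the upper station, so moving all 5 needs at least 3 loaded trips out, with a return between consecutive ones — at least 5 crossings.
The plan below uses exactly 5 crossings, so it is optimal:
1. Keeper goes to the upper station with sample C and sample Q.  [the lower station: sample E, sample G, sample N | the upper station: sample C, sample Q]
2. Keeper goes back to the lower station alone.  [the lower station: sample E, sample G, sample N | the upper station: sample C, sample Q]
3. Keeper goes to the upper station with sample G.  [the lower station: sample E, sample N | the upper station: sample C, sample G, sample Q]
4. Keeper goes back to the lower station alone.  [the lower station: sample E, sample N | the upper station: sample C, sample G, sample Q]
5. Keeper goes to the upper station with sample E and sample N.  [the lower station: — | the upper station: sample C, sample E, sample G, sample N, sample Q]

5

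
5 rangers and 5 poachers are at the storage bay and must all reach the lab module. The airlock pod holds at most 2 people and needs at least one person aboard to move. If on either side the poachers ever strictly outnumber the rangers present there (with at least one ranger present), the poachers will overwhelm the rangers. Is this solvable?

No

Following every safe sequence of crossings from the start, the most of the 10 that can be at the lab module as the airlock pod arrives there on crossings 1, 3, 5, 7 is 2, 3, 4, 5 respectively; the best ever achieved is 5 of 10.
From crossing 9 on, no configuration arises that was not already reachable earlier: only 13 distinct safe configurations (who is on which side, and where the airlock pod is) can ever be reached, none of them has everyone across, and every continuation just revisits them. They are: 0 rangers + 0 poachers across (airlock pod back at the start); 0 rangers + 1 poacher across (airlock pod there); 0 rangers + 1 poacher across (airlock pod back at the start); 0 rangers + 2 poachers across (airlock pod there); 0 rangers + 2 poachers across (airlock pod back at the start); 0 rangers + 3 poachers across (airlock pod there); 0 rangers + 3 poachers across (airlock pod back at the start); 0 rangers + 4 poachers across (airlock pod there); 0 rangers + 4 poachers across (airlock pod back at the start); 0 rangers + 5 poachers across (airlock pod there); 1 ranger + 1 poacher across (airlock pod there); 1 ranger + 1 poacher across (airlock pod back at the start); 2 rangers + 2 poachers across (airlock pod there). So no valid plan exists.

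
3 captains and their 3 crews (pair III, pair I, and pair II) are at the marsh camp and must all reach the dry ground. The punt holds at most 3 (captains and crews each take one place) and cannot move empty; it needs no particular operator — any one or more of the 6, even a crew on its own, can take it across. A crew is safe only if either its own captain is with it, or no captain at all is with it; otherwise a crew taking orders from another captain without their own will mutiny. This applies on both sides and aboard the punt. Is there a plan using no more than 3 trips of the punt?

No

Counting alone: each trip to the dry ground takes at most 3 across and each return brings at least 1 back, so after t trips out (and t−1 returns) at most 3t − (t−1) of the 6 are across; that first reaches 6 at t = 3, so at least 5 crossings are needed.
Since 3 < 5, 3 crossings cannot be enough. (The shortest complete plan in fact takes 5:)
1. captain III and crew III cross → the dry ground.
2. captain III crosses ← the marsh camp.
3. captain I, captain II, and captain III cross → the dry ground.
4. crew III crosses ← the marsh camp.
5. crew I, crew II, and crew III cross → the dry ground.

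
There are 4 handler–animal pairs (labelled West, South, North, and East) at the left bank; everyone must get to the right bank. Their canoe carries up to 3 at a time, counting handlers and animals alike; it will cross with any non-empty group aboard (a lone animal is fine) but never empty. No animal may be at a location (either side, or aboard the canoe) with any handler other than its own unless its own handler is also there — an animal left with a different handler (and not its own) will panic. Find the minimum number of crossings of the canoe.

9

Counting alone: each trip to the right bank takes at most 3 across and each return brings at least 1 back, so after t trips out (and t−1 returns) at most 3t − (t−1) of the 8 are across; that first reaches 8 at t = 4, so at least 7 crossings are needed.
The safety rule pushes this higher. Following every safe sequence of crossings, the most of the 8 that can be at the right bank as the canoe arrives there on crossing 7 is 7 — never all 8.
So no plan with fewer than 9 crossings exists, and this one achieves 9:
1. animal West and handler West cross → the right bank.
2. handler West crosses ← the left bank.
3. animal South, handler South, and handler West cross → the right bank.
4. animal West and handler West cross ← the left bank.
5. handler East, handler North, and handler West cross → the right bank.
6. animal South crosses ← the left bank.
7. animal South and animal West cross → the right bank.
8. animal West crosses ← the left bank.
9. animal East, animal North, and animal West cross → the right bank.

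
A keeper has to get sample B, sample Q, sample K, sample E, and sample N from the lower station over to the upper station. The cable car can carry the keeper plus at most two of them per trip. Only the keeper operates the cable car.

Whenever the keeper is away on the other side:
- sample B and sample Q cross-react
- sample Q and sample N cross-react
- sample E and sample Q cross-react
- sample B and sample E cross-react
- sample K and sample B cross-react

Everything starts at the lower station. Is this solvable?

Yes

1. Keeper goes to the upper station with sample B and sample Q.
2. Keeper goes back to the lower station with sample B.
3. Keeper goes to the upper station with sample B and sample K.
4. Keeper goes back to the lower station with sample B.
5. Keeper goes to the upper station with sample E and sample N.
6. Keeper goes back to the lower station with sample Q.
7. Keeper goes to the upper station with sample B and sample Q.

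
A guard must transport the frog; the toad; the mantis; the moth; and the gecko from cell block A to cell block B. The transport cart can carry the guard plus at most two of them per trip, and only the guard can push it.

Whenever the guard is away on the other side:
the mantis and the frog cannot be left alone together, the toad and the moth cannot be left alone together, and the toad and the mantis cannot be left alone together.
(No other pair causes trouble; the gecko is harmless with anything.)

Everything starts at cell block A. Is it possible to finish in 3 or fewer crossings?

No

Counting alone: the guard can take at most 2 across per trip to cell block B, so moving all 5 needs at least 3 loaded trips out, with a return between consecutive ones — at least 5 crossings.
Since 3 < 5, 3 crossings cannot be enough. (The shortest complete plan in fact takes 5:)
1. Guard goes to cell block B with the frog and the toad.
2. Guard goes back to cell block A alone.
3. Guard goes to cell block B with the gecko.
4. Guard goes back to cell block A alone.
5. Guard goes to cell block B with the mantis and the moth.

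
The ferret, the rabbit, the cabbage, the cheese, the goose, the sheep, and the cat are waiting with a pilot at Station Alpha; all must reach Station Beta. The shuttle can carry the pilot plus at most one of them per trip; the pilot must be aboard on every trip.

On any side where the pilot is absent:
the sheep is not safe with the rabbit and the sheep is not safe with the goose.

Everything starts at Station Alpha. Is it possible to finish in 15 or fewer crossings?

Yes — this plan uses 15 crossings (≤ 15):
1. Pilot goes to Station Beta with the sheep.
2. Pilot goes back to Station Alpha alone.
3. Pilot goes to Station Beta with the ferret.
4. Pilot goes back to Station Alpha alone.
5. Pilot goes to Station Beta with the rabbit.
6. Pilot goes back to Station Alpha with the sheep.
7. Pilot goes to Station Beta with the goose.
8. Pilot goes back to Station Alpha alone.
9. Pilot goes to Station Beta with the cabbage.
10. Pilot goes back to Station Alpha alone.
11. Pilot goes to Station Beta with the cheese.
12. Pilot goes back to Station Alpha alone.
13. Pilot goes to Station Beta with the cat.
14. Pilot goes back to Station Alpha alone.
15. Pilot goes to Station Beta with the sheep.

Yes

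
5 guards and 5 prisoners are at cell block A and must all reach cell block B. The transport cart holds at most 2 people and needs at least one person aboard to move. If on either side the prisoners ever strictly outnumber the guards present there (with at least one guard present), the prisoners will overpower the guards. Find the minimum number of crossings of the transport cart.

Following every safe sequence of crossings from the start, the most of the 10 that can be at cell block B as the transport cart arrives there on crossings 1, 3, 5, 7 is 2, 3, 4, 5 respectively; the best ever achieved is 5 of 10.
From crossing 9 on, no configuration arises that was not already reachable earlier: only 13 distinct safe configurations (who is on which side, and where the transport cart is) can ever be reached, none of them has everyone across, and every continuation just revisits them. They are: 0 guards + 0 prisoners across (transport cart back at the start); 0 guards + 1 prisoner across (transport cart there); 0 guards + 1 prisoner across (transport cart back at the start); 0 guards + 2 prisoners across (transport cart there); 0 guards + 2 prisoners across (transport cart back at the start); 0 guards + 3 prisoners across (transport cart there); 0 guards + 3 prisoners across (transport cart back at the start); 0 guards + 4 prisoners across (transport cart there); 0 guards + 4 prisoners across (transport cart back at the start); 0 guards + 5 prisoners across (transport cart there); 1 guard + 1 prisoner across (transport cart there); 1 guard + 1 prisoner across (transport cart back at the start); 2 guards + 2 prisoners across (transport cart there). So no valid plan exists.

impossible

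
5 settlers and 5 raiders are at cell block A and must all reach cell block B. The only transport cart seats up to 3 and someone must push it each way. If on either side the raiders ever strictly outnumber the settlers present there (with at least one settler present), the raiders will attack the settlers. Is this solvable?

Yes

1. 2 raiders → cell block B.  (cell block A: 5S 3R; cell block B: 0S 2R)
2. 1 raider ← cell block A.  (cell block A: 5S 4R; cell block B: 0S 1R)
3. 3 raiders → cell block B.  (cell block A: 5S 1R; cell block B: 0S 4R)
4. 1 raider ← cell block A.  (cell block A: 5S 2R; cell block B: 0S 3R)
5. 3 settlers → cell block B.  (cell block A: 2S 2R; cell block B: 3S 3R)
6. 1 settler and 1 raider ← cell block A.  (cell block A: 3S 3R; cell block B: 2S 2R)
7. 3 settlers → cell block B.  (cell block A: 0S 3R; cell block B: 5S 2R)
8. 1 raider ← cell block A.  (cell block A: 0S 4R; cell block B: 5S 1R)
9. 2 raiders → cell block B.  (cell block A: 0S 2R; cell block B: 5S 3R)
10. 1 raider ← cell block A.  (cell block A: 0S 3R; cell block B: 5S 2R)
11. 3 raiders → cell block B.  (cell block A: 0S 0R; cell block B: 5S 5R)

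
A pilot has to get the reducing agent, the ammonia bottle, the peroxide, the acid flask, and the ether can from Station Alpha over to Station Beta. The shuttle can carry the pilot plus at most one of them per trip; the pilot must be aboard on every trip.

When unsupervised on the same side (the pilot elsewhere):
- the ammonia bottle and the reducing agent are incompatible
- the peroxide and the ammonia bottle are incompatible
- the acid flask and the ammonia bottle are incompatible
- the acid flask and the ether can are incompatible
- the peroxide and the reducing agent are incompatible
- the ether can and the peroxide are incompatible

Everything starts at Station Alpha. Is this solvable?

No

Whatever the first load, the items left behind include a forbidden pair without the pilot. No opening move is safe, so no plan exists.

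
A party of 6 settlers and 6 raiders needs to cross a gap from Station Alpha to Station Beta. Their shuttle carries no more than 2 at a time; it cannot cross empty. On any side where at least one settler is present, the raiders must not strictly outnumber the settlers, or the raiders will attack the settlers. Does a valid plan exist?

Following every safe sequence of crossings from the start, the most of the 12 that can be at Station Beta as the shuttle arrives there on crossings 1, 3, 5, 7, 9 is 2, 3, 4, 5, 6 respectively; the best ever achieved is 6 of 12.
From crossing 11 on, no configuration arises that was not already reachable earlier: only 15 distinct safe configurations (who is on which side, and where the shuttle is) can ever be reached, none of them has everyone across, and every continuation just revisits them. They are: 0 settlers + 0 raiders across (shuttle back at the start); 0 settlers + 1 raider across (shuttle there); 0 settlers + 1 raider across (shuttle back at the start); 0 settlers + 2 raiders across (shuttle there); 0 settlers + 2 raiders across (shuttle back at the start); 0 settlers + 3 raiders across (shuttle there); 0 settlers + 3 raiders across (shuttle back at the start); 0 settlers + 4 raiders across (shuttle there); 0 settlers + 4 raiders across (shuttle back at the start); 0 settlers + 5 raiders across (shuttle there); 0 settlers + 5 raiders across (shuttle back at the start); 0 settlers + 6 raiders across (shuttle there); 1 settler + 1 raider across (shuttle there); 1 settler + 1 raider across (shuttle back at the start); 2 settlers + 2 raiders across (shuttle there). So no valid plan exists.

No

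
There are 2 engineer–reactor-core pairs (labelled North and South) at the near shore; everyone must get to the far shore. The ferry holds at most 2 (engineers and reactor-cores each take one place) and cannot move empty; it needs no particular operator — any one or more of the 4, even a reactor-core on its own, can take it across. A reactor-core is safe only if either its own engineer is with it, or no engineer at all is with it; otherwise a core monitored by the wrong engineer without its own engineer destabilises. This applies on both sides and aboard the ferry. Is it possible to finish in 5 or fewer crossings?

Yes — this plan uses 5 crossings (≤ 5):
1. engineer North and reactor-core North cross → the far shore.
2. engineer North crosses ← the near shore.
3. engineer North and engineer South cross → the far shore.
4. engineer South crosses ← the near shore.
5. engineer South and reactor-core South cross → the far shore.

Yes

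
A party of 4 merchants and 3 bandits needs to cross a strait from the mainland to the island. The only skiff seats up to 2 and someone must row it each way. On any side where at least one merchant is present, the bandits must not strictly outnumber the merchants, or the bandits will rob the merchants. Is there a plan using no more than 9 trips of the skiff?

Counting alone: each trip to the island takes at most 2 across and each return brings at least 1 back, so after t trips out (and t−1 returns) at most 2t − (t−1) of the 7 are across; that first reaches 7 at t = 6, so at least 11 crossings are needed.
Since 9 < 11, 9 crossings cannot be enough. (The shortest complete plan in fact takes 11:)
1. 2 bandits → the island.  (the mainland: 4M 1B; the island: 0M 2B)
2. 1 bandit ← the mainland.  (the mainland: 4M 2B; the island: 0M 1B)
3. 2 bandits → the island.  (the mainland: 4M 0B; the island: 0M 3B)
4. 1 bandit ← the mainland.  (the mainland: 4M 1B; the island: 0M 2B)
5. 2 merchants → the island.  (the mainland: 2M 1B; the island: 2M 2B)
6. 1 bandit ← the mainland.  (the mainland: 2M 2B; the island: 2M 1B)
7. 1 merchant and 1 bandit → the island.  (the mainland: 1M 1B; the island: 3M 2B)
8. 1 merchant ← the mainland.  (the mainland: 2M 1B; the island: 2M 2B)
9. 1 merchant and 1 bandit → the island.  (the mainland: 1M 0B; the island: 3M 3B)
10. 1 bandit ← the mainland.  (the mainland: 1M 1B; the island: 3M 2B)
11. 1 merchant and 1 bandit → the island.  (the mainland: 0M 0B; the island: 4M 3B)

No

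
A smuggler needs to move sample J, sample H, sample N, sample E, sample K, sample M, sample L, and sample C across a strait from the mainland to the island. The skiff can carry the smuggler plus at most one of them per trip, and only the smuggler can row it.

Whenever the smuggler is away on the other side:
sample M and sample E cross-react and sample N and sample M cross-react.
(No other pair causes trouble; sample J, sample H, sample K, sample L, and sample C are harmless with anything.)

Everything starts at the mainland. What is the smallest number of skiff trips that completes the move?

17

Counting alone: the smuggler can take at most 1 across per trip to the island, so moving all 8 needs at least 8 loaded trips out, with a return between consecutive ones — at least 15 crossings.
The safety rule pushes this higher. Following every safe sequence of crossings, the most of the 8 that can be at the island as the skiff arrives there on crossing 15 is 7 — never all 8.
So no plan with fewer than 17 crossings exists, and this one achieves 17:
1. Smuggler goes to the island with sample M.  [the mainland: sample C, sample E, sample H, sample J, sample K, sample L, sample N | the island: sample M]
2. Smuggler goes back to the mainland alone.  [the mainland: sample C, sample E, sample H, sample J, sample K, sample L, sample N | the island: sample M]
3. Smuggler goes to the island with sample J.  [the mainland: sample C, sample E, sample H, sample K, sample L, sample N | the island: sample J, sample M]
4. Smuggler goes back to the mainland alone.  [the mainland: sample C, sample E, sample H, sample K, sample L, sample N | the island: sample J, sample M]
5. Smuggler goes to the island with sample H.  [the mainland: sample C, sample E, sample K, sample L, sample N | the island: sample H, sample J, sample M]
6. Smuggler goes back to the mainland alone.  [the mainland: sample C, sample E, sample K, sample L, sample N | the island: sample H, sample J, sample M]
7. Smuggler goes to the island with sample N.  [the mainland: sample C, sample E, sample K, sample L | the island: sample H, sample J, sample M, sample N]
8. Smuggler goes back to the mainland with sample M.  [the mainland: sample C, sample E, sample K, sample L, sample M | the island: sample H, sample J, sample N]
9. Smuggler goes to the island with sample E.  [the mainland: sample C, sample K, sample L, sample M | the island: sample E, sample H, sample J, sample N]
10. Smuggler goes back to the mainland alone.  [the mainland: sample C, sample K, sample L, sample M | the island: sample E, sample H, sample J, sample N]
11. Smuggler goes to the island with sample K.  [the mainland: sample C, sample L, sample M | the island: sample E, sample H, sample J, sample K, sample N]
12. Smuggler goes back to the mainland alone.  [the mainland: sample C, sample L, sample M | the island: sample E, sample H, sample J, sample K, sample N]
13. Smuggler goes to the island with sample L.  [the mainland: sample C, sample M | the island: sample E, sample H, sample J, sample K, sample L, sample N]
14. Smuggler goes back to the mainland alone.  [the mainland: sample C, sample M | the island: sample E, sample H, sample J, sample K, sample L, sample N]
15. Smuggler goes to the island with sample C.  [the mainland: sample M | the island: sample C, sample E, sample H, sample J, sample K, sample L, sample N]
16. Smuggler goes back to the mainland alone.  [the mainland: sample M | the island: sample C, sample E, sample H, sample J, sample K, sample L, sample N]
17. Smuggler goes to the island with sample M.  [the mainland: — | the island: sample C, sample E, sample H, sample J, sample K, sample L, sample M, sample N]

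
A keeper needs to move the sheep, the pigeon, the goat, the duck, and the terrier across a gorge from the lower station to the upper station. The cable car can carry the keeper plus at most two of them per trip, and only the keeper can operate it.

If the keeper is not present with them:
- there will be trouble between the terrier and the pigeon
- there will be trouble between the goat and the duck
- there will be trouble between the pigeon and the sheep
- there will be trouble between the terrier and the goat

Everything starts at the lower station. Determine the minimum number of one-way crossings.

Counting alone: the keeper can take at most 2 across per trip to the upper station, so moving all 5 needs at least 3 loaded trips out, with a return between consecutive ones — at least 5 crossings.
The safety rule pushes this higher. Following every safe sequence of crossings, the most of the 5 that can be at the upper station as the cable car arrives there on crossing 5 is 4 — never all 5.
So no plan with fewer than 7 crossings exists, and this one achieves 7:
1. Keeper goes to the upper station with the goat and the pigeon.  [the lower station: the duck, the sheep, the terrier | the upper station: the goat, the pigeon]
2. Keeper goes back to the lower station alone.  [the lower station: the duck, the sheep, the terrier | the upper station: the goat, the pigeon]
3. Keeper goes to the upper station with the sheep.  [the lower station: the duck, the terrier | the upper station: the goat, the pigeon, the sheep]
4. Keeper goes back to the lower station with the pigeon.  [the lower station: the duck, the pigeon, the terrier | the upper station: the goat, the sheep]
5. Keeper goes to the upper station with the duck and the terrier.  [the lower station: the pigeon | the upper station: the duck, the goat, the sheep, the terrier]
6. Keeper goes back to the lower station with the goat.  [the lower station: the goat, the pigeon | the upper station: the duck, the sheep, the terrier]
7. Keeper goes to the upper station with the goat and the pigeon.  [the lower station: — | the upper station: the duck, the goat, the pigeon, the sheep, the terrier]

7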